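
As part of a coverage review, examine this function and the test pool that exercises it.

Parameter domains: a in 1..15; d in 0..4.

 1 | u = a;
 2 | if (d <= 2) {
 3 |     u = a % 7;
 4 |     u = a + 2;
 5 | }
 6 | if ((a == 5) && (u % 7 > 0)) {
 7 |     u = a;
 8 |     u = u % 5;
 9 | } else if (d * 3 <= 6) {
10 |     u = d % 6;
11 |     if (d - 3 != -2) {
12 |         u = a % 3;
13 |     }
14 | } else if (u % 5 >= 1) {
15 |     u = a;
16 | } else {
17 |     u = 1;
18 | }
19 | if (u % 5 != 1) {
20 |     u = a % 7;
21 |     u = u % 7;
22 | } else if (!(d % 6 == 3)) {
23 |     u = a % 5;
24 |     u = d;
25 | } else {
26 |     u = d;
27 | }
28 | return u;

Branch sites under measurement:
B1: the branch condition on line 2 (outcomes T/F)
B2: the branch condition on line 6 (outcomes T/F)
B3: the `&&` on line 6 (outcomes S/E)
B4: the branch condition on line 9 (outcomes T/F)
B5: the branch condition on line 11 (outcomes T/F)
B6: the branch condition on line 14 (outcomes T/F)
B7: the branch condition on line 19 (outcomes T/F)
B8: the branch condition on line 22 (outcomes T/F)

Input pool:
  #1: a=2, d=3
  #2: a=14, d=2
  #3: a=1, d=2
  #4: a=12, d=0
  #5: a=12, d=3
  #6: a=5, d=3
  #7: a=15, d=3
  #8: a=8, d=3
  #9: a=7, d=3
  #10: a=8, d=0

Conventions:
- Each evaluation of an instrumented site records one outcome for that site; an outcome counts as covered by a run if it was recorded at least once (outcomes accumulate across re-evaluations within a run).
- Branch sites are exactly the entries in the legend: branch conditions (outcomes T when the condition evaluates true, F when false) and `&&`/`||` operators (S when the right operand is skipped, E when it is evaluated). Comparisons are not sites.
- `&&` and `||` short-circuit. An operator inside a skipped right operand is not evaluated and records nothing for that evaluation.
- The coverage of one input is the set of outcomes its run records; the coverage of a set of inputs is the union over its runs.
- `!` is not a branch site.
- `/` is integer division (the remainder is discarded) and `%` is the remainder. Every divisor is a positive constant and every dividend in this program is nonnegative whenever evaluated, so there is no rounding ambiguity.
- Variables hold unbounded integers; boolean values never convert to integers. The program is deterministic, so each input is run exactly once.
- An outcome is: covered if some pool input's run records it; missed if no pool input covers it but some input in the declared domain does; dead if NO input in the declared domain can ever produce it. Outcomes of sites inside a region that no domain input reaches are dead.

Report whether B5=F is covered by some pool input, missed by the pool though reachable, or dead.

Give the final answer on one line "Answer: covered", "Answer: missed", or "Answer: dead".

no pool input records B5=F
but domain input (a=1, d=1) does record it -> reachable, so missed

Answer: missed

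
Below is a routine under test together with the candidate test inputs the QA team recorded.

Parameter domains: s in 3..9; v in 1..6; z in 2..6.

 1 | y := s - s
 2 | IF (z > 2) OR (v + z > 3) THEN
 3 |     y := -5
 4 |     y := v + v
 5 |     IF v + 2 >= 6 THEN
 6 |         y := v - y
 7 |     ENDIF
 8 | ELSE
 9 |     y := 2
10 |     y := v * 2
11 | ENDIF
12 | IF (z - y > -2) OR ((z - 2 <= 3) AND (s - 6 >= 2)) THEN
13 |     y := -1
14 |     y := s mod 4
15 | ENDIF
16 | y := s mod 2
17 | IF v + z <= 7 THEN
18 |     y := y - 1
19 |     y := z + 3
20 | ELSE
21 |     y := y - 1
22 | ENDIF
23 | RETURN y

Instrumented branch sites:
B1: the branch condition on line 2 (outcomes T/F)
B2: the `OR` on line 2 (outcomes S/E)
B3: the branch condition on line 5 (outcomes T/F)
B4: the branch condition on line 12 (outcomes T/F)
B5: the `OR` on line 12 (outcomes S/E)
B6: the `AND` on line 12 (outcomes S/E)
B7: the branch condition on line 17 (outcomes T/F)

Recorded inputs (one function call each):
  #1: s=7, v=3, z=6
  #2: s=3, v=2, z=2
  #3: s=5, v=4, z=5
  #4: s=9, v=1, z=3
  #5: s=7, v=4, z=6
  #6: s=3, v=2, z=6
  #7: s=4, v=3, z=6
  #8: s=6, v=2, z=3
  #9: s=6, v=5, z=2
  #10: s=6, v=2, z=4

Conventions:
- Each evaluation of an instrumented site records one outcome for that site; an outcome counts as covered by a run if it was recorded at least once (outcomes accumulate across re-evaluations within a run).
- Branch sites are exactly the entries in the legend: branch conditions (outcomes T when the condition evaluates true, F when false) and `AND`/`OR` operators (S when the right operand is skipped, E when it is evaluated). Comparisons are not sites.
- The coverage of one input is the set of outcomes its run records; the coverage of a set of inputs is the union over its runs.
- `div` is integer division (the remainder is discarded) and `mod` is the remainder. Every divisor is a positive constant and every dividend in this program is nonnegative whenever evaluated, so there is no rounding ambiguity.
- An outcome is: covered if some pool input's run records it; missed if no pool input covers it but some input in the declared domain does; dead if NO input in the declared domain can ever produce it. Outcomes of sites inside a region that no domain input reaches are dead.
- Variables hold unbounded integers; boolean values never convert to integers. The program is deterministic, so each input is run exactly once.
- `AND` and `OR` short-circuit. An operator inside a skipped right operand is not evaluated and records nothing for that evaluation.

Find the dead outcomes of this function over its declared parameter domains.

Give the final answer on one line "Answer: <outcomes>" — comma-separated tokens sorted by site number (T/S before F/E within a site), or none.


sweeping the full domain (210 inputs) for each outcome:
  B6=S: zero occurrences over every domain input -> dead
  reachable outcomes have witnesses, e.g. B1=T (e.g. s=3, v=1, z=3), B1=F (e.g. s=3, v=1, z=2), B2=S (e.g. s=3, v=1, z=3), B2=E (e.g. s=3, v=1, z=2)
Answer: B6=S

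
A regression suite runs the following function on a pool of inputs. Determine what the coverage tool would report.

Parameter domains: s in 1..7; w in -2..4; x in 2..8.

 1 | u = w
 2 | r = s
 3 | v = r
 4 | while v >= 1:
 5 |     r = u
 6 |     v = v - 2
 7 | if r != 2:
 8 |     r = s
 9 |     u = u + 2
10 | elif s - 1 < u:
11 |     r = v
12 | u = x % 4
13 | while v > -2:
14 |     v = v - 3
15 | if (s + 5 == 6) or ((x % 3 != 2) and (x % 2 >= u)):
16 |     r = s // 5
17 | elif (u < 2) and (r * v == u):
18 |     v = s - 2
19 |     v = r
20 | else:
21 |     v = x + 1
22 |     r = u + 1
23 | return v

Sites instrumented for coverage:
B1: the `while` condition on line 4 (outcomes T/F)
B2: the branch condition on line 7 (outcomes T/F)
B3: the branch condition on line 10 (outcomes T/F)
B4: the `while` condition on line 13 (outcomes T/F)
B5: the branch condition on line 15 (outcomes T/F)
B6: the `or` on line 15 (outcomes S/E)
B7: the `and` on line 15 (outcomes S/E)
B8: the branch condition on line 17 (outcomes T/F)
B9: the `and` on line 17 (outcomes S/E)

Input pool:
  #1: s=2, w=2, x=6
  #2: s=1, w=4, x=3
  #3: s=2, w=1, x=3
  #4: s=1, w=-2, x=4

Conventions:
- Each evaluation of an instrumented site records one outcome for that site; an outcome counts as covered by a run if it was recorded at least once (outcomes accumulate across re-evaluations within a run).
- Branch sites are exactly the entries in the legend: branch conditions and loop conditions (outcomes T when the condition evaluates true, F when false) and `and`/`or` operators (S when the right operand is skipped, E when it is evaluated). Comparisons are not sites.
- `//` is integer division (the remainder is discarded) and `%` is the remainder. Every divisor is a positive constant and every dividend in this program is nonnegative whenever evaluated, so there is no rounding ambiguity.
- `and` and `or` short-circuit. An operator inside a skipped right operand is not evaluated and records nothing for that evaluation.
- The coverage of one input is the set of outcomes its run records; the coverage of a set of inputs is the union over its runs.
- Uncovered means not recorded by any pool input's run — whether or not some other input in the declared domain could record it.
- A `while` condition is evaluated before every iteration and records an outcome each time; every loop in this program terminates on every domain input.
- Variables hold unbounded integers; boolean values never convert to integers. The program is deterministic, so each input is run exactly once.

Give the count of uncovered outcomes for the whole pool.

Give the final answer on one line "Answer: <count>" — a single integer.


#1 (s=2, w=2, x=6) -> B1->T, B1->F, B2->F, B3->T, B4->T, B4->F, B6->E, B7->E, B5->F, B9->S, B8->F; covered: B1=T, B1=F, B2=F, B3=T, B4=T, B4=F, B5=F, B6=E, B7=E, B8=F, B9=S
#2 (s=1, w=4, x=3) -> B1->T, B1->F, B2->T, B4->T, B4->F, B6->S, B5->T; covered: B1=T, B1=F, B2=T, B4=T, B4=F, B5=T, B6=S
#3 (s=2, w=1, x=3) -> B1->T, B1->F, B2->T, B4->T, B4->F, B6->E, B7->E, B5->F, B9->S, B8->F; covered: B1=T, B1=F, B2=T, B4=T, B4=F, B5=F, B6=E, B7=E, B8=F, B9=S
#4 (s=1, w=-2, x=4) -> B1->T, B1->F, B2->T, B4->T, B4->F, B6->S, B5->T; covered: B1=T, B1=F, B2=T, B4=T, B4=F, B5=T, B6=S
union over the pool: B1=T, B1=F, B2=T, B2=F, B3=T, B4=T, B4=F, B5=T, B5=F, B6=S, B6=E, B7=E, B8=F, B9=S
uncovered (4 of 18): B3=F, B7=S, B8=T, B9=E
Answer: 4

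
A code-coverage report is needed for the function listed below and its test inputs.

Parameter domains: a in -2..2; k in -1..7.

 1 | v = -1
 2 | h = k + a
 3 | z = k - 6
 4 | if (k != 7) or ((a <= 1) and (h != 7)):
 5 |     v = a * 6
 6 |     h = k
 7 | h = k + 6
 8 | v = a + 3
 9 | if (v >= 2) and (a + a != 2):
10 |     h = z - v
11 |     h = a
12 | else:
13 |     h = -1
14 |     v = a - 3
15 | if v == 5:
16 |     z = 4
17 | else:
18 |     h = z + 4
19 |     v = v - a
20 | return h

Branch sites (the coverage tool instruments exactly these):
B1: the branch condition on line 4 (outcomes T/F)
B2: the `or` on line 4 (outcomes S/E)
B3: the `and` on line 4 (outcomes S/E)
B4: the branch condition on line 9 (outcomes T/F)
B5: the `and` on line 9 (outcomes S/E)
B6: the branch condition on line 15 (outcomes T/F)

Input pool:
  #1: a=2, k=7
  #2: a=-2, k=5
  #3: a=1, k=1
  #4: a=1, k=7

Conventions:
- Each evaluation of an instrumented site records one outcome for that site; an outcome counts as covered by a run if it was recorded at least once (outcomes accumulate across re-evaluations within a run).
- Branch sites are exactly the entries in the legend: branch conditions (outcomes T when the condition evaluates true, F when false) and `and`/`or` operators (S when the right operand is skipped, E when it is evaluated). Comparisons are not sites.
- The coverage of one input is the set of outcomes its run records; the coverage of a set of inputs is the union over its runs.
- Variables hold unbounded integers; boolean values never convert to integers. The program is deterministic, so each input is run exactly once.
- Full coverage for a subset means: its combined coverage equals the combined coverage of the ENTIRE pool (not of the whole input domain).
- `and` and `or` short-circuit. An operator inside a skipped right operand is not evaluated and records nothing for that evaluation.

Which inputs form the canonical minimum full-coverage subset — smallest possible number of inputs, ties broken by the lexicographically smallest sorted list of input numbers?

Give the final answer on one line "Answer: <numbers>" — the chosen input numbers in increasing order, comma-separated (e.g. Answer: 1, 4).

input #1 (a=2, k=7): covers B1=F, B2=E, B3=S, B4=T, B5=E, B6=T
input #2 (a=-2, k=5): covers B1=T, B2=S, B4=F, B5=S, B6=F
input #3 (a=1, k=1): covers B1=T, B2=S, B4=F, B5=E, B6=F
input #4 (a=1, k=7): covers B1=T, B2=E, B3=E, B4=F, B5=E, B6=F
union over all inputs: B1=T, B1=F, B2=S, B2=E, B3=S, B3=E, B4=T, B4=F, B5=S, B5=E, B6=T, B6=F (12 outcomes)
no size-1 subset reaches all 12 outcomes (best union: 6/12)
no size-2 subset reaches all 12 outcomes (best union: 11/12)
size 3: inputs {1, 2, 4} cover all 12 outcomes, and no lexicographically smaller subset of this size does

Answer: 1, 2, 4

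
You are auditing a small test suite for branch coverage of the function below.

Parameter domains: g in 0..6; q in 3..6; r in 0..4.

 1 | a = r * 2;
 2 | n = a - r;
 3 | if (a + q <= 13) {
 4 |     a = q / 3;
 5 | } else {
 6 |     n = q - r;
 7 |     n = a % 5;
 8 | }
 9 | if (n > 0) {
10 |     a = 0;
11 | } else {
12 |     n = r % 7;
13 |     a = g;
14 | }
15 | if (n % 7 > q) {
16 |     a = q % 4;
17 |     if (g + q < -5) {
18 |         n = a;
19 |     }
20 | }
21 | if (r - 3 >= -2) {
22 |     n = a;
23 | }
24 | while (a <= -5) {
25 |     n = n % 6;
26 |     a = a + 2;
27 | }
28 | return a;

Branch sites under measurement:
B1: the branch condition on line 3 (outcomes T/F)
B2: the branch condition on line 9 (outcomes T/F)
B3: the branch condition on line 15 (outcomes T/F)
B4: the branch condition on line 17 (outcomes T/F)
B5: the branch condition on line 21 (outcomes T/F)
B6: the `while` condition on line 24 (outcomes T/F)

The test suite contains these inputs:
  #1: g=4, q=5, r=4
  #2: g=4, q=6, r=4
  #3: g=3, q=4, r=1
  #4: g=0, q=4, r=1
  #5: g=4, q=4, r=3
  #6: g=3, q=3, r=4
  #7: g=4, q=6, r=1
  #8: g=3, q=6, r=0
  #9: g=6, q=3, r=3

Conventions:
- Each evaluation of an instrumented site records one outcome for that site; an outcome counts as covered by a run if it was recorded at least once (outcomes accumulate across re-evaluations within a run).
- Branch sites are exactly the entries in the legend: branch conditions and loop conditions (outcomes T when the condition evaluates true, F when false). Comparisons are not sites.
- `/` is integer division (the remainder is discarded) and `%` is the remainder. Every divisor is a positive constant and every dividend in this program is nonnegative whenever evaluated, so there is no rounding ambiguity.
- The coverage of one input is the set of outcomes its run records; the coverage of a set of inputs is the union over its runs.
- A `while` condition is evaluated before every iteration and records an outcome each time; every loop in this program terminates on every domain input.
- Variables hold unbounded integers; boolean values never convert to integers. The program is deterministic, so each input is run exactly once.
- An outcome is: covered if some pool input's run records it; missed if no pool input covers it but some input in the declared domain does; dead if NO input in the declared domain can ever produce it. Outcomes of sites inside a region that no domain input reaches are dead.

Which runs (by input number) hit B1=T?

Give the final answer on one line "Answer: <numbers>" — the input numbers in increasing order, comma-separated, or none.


input #1 (g=4, q=5, r=4): covers B1=T
input #2 (g=4, q=6, r=4): misses B1=T
input #3 (g=3, q=4, r=1): covers B1=T
input #4 (g=0, q=4, r=1): covers B1=T
input #5 (g=4, q=4, r=3): covers B1=T
input #6 (g=3, q=3, r=4): covers B1=T
input #7 (g=4, q=6, r=1): covers B1=T
input #8 (g=3, q=6, r=0): covers B1=T
input #9 (g=6, q=3, r=3): covers B1=T
Answer: 1, 3, 4, 5, 6, 7, 8, 9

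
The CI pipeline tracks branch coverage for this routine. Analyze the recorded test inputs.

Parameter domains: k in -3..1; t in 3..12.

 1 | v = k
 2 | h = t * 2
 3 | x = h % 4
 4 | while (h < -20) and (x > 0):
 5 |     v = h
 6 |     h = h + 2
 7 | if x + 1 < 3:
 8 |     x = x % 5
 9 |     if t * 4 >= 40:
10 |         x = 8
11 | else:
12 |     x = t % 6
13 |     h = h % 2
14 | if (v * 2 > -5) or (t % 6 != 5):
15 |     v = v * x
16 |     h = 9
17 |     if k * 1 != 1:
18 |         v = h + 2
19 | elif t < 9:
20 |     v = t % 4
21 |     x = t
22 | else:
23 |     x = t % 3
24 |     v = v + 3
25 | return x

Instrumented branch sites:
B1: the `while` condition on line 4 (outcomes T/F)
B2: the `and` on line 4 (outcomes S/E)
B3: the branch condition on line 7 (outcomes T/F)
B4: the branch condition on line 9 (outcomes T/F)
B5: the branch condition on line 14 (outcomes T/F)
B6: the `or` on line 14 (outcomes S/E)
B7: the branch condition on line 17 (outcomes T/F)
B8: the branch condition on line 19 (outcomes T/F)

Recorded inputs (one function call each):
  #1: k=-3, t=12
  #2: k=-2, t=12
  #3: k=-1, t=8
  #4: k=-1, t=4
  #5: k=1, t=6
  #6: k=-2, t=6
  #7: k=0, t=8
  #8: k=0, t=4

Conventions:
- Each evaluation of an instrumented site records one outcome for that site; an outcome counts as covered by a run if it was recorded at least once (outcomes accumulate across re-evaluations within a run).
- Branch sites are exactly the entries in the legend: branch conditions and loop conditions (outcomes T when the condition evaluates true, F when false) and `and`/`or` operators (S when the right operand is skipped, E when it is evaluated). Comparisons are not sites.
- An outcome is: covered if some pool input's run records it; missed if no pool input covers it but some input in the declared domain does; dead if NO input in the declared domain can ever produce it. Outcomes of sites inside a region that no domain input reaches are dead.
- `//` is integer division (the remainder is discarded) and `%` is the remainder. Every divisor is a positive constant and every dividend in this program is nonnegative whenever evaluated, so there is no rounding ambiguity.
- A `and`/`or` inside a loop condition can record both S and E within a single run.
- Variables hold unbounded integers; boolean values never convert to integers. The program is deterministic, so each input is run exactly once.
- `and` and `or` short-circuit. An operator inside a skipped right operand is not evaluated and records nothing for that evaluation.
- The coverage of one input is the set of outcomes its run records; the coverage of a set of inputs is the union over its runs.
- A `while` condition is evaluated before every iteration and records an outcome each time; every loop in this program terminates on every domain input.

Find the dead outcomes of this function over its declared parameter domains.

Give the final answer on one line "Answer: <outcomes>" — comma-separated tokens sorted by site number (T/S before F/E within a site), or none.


sweeping the full domain (50 inputs) for each outcome:
  B1=T: zero occurrences over every domain input -> dead
  B2=E: zero occurrences over every domain input -> dead
  reachable outcomes have witnesses, e.g. B1=F (e.g. k=-3, t=3), B2=S (e.g. k=-3, t=3), B3=T (e.g. k=-3, t=4), B3=F (e.g. k=-3, t=3)
Answer: B1=T, B2=E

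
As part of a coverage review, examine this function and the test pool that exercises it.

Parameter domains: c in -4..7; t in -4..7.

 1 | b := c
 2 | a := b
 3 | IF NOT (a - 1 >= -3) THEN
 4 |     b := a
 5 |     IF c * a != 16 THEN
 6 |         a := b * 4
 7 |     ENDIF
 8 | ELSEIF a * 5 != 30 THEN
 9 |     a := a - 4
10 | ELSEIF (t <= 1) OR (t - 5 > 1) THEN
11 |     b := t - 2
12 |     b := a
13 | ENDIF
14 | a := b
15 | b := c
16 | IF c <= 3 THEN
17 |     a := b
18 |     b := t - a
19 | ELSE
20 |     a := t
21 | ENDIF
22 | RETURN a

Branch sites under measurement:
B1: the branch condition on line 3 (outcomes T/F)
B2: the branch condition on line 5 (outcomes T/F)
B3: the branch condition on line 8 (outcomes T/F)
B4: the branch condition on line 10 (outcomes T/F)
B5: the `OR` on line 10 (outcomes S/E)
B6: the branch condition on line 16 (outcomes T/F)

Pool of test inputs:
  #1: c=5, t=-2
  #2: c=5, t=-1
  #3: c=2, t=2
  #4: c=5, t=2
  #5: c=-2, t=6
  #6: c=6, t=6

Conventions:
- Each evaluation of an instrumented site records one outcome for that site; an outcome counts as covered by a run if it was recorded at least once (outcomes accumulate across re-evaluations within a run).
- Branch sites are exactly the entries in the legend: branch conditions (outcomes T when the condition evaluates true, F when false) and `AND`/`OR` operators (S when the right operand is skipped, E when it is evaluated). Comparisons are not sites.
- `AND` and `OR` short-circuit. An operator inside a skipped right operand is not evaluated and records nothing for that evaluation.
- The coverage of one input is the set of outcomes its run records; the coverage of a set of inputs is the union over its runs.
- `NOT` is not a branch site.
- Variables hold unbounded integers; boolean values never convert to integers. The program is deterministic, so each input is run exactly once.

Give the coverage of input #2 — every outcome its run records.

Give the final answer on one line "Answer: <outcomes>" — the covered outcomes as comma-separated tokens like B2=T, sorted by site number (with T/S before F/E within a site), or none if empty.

Event log for input #2 (c=5, t=-1):
  B1->F, B3->T, B6->F
collecting distinct outcomes: B1=F, B3=T, B6=F

Answer: B1=F, B3=T, B6=F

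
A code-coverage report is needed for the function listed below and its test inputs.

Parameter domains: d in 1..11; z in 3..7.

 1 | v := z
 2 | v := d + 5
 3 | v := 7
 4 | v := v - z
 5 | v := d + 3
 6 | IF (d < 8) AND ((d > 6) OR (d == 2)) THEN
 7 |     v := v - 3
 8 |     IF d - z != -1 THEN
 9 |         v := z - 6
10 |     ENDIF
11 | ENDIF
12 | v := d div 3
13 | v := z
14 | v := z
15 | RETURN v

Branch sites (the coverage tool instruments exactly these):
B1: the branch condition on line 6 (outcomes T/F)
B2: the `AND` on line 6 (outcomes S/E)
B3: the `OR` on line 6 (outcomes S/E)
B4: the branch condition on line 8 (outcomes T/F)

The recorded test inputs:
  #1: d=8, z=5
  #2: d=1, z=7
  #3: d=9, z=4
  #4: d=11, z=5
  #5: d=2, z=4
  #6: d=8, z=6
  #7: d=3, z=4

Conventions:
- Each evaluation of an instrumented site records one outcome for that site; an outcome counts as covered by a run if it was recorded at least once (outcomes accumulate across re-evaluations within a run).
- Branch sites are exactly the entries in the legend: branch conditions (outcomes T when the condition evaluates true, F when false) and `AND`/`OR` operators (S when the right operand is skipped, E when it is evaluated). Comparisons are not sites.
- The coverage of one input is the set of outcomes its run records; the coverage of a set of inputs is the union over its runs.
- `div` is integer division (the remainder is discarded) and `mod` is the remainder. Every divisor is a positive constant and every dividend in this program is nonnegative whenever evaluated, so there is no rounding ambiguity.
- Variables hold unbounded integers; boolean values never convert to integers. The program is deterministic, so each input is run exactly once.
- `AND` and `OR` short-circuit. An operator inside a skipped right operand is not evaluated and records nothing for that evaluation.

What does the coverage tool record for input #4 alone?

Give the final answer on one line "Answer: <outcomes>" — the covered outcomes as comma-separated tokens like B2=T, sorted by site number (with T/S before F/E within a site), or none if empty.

Simulating input #4 (d=11, z=5) step by step:
  B2->S, B1->F
collecting distinct outcomes: B1=F, B2=S

Answer: B1=F, B2=S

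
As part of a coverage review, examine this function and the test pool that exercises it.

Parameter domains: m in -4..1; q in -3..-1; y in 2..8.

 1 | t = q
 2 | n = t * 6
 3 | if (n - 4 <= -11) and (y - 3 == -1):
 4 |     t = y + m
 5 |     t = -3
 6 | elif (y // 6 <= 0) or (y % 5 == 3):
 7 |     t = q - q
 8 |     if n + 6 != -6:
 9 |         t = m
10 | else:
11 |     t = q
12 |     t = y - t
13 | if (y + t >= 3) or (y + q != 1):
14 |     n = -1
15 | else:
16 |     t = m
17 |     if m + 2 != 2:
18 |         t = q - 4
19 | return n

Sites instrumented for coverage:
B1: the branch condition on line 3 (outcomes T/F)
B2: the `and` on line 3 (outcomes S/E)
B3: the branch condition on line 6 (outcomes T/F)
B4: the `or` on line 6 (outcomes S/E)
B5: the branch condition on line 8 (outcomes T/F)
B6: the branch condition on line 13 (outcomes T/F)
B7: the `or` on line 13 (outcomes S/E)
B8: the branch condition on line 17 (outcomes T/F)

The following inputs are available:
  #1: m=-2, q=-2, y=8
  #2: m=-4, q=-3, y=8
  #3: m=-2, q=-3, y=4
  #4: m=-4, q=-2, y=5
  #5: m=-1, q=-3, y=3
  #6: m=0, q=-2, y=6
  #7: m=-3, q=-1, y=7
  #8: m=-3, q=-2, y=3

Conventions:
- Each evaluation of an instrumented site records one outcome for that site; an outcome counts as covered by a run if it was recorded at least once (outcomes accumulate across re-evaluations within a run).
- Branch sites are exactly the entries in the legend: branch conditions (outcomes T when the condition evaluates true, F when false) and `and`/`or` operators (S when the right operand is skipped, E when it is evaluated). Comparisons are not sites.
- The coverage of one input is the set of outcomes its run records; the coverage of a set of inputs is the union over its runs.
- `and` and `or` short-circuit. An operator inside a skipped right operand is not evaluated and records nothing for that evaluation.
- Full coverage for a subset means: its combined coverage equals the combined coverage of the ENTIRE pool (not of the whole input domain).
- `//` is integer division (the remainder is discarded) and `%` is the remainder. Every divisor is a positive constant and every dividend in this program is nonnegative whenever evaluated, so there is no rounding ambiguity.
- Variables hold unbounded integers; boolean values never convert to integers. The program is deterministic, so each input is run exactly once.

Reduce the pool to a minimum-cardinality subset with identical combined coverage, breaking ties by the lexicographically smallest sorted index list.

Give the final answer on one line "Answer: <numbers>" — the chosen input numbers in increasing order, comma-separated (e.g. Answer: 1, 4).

input #1 (m=-2, q=-2, y=8): events B2->E, B1->F, B4->E, B3->T, B5->F, B7->S, B6->T; covers B1=F, B2=E, B3=T, B4=E, B5=F, B6=T, B7=S
input #2 (m=-4, q=-3, y=8): events B2->E, B1->F, B4->E, B3->T, B5->T, B7->S, B6->T; covers B1=F, B2=E, B3=T, B4=E, B5=T, B6=T, B7=S
input #3 (m=-2, q=-3, y=4): events B2->E, B1->F, B4->S, B3->T, B5->T, B7->E, B6->F, B8->T; covers B1=F, B2=E, B3=T, B4=S, B5=T, B6=F, B7=E, B8=T
input #4 (m=-4, q=-2, y=5): events B2->E, B1->F, B4->S, B3->T, B5->F, B7->S, B6->T; covers B1=F, B2=E, B3=T, B4=S, B5=F, B6=T, B7=S
input #5 (m=-1, q=-3, y=3): events B2->E, B1->F, B4->S, B3->T, B5->T, B7->E, B6->T; covers B1=F, B2=E, B3=T, B4=S, B5=T, B6=T, B7=E
input #6 (m=0, q=-2, y=6): events B2->E, B1->F, B4->E, B3->F, B7->S, B6->T; covers B1=F, B2=E, B3=F, B4=E, B6=T, B7=S
input #7 (m=-3, q=-1, y=7): events B2->S, B1->F, B4->E, B3->F, B7->S, B6->T; covers B1=F, B2=S, B3=F, B4=E, B6=T, B7=S
input #8 (m=-3, q=-2, y=3): events B2->E, B1->F, B4->S, B3->T, B5->F, B7->S, B6->T; covers B1=F, B2=E, B3=T, B4=S, B5=F, B6=T, B7=S
union over all inputs: B1=F, B2=S, B2=E, B3=T, B3=F, B4=S, B4=E, B5=T, B5=F, B6=T, B6=F, B7=S, B7=E, B8=T (14 outcomes)
no size-1 subset reaches all 14 outcomes (best union: 8/14)
no size-2 subset reaches all 14 outcomes (best union: 13/14)
at size 3, {1, 3, 7} reaches all 14 outcomes; every lexicographically earlier size-3 subset fails

Answer: 1, 3, 7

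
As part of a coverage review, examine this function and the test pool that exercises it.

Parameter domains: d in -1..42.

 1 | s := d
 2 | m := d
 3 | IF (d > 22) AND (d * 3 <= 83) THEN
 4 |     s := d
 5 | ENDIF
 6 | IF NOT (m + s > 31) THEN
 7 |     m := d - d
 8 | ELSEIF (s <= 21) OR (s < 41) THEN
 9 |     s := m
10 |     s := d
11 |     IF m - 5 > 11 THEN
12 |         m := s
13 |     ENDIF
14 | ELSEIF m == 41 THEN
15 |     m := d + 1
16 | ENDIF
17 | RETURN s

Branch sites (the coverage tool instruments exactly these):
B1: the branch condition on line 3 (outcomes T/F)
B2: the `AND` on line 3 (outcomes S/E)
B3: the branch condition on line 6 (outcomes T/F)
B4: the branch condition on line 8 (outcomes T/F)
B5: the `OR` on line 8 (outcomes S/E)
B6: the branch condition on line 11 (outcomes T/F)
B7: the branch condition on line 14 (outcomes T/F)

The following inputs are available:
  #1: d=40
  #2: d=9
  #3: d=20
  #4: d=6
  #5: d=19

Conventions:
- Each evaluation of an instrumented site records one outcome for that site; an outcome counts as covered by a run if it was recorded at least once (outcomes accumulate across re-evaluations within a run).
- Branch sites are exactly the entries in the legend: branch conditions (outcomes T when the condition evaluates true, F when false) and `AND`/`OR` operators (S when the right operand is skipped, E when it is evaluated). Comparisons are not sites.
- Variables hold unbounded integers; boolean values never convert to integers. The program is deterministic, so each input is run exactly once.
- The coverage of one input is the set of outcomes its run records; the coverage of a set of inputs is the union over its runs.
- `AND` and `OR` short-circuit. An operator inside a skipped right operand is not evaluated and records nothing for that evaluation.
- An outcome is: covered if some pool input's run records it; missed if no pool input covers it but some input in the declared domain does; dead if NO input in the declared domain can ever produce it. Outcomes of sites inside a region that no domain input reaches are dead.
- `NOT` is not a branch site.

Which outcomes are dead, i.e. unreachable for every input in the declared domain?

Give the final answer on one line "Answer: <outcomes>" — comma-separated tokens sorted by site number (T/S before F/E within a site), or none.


exhaustive pass over the 44-input domain:
  reachable outcomes have witnesses, e.g. B1=T (e.g. d=23), B1=F (e.g. d=-1), B2=S (e.g. d=-1), B2=E (e.g. d=23)
Answer: none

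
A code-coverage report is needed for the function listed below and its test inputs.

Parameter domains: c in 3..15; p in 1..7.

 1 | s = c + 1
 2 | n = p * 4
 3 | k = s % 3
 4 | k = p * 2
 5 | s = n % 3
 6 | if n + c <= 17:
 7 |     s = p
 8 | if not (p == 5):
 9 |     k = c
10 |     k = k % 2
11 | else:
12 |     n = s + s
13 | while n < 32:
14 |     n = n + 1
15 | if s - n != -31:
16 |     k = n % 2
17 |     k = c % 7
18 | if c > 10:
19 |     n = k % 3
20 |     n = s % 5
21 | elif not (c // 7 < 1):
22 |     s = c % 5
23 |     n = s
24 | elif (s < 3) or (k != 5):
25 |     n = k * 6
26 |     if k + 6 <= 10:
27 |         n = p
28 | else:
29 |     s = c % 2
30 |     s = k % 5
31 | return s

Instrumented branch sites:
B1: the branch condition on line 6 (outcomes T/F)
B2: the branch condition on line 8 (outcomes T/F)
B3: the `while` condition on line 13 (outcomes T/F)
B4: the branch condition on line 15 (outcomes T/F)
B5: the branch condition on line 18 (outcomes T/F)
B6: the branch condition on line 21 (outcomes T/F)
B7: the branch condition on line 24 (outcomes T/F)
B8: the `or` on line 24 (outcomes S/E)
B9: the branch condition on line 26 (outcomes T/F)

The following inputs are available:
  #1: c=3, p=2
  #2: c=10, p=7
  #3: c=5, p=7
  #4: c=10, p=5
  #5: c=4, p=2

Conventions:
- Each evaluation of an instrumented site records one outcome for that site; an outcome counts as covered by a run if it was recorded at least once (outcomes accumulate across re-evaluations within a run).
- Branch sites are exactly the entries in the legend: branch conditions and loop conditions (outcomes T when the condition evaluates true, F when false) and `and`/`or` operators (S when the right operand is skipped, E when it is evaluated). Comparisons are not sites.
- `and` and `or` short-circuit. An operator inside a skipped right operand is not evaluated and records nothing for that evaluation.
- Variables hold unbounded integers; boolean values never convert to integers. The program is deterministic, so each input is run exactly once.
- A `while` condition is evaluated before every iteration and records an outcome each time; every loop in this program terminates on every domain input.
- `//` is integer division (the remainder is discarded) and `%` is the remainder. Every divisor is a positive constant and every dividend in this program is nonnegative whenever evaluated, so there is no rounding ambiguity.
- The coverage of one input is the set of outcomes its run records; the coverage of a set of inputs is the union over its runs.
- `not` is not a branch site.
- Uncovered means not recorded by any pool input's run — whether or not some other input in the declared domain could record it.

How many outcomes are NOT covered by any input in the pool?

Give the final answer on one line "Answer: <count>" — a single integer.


run #1 (c=3, p=2) runs B1->T, B2->T, B3->T, B3->T, B3->T, B3->T, B3->T, B3->T, B3->T, B3->T, B3->T, B3->T, B3->T, B3->T, ...; records B1=T, B2=T, B3=T, B3=F, B4=T, B5=F, B6=F, B7=T, B8=S, B9=T
run #2 (c=10, p=7) runs B1->F, B2->T, B3->T, B3->T, B3->T, B3->T, B3->F, B4->F, B5->F, B6->T; records B1=F, B2=T, B3=T, B3=F, B4=F, B5=F, B6=T
run #3 (c=5, p=7) runs B1->F, B2->T, B3->T, B3->T, B3->T, B3->T, B3->F, B4->F, B5->F, B6->F, B8->S, B7->T, B9->T; records B1=F, B2=T, B3=T, B3=F, B4=F, B5=F, B6=F, B7=T, B8=S, B9=T
run #4 (c=10, p=5) runs B1->F, B2->F, B3->T, B3->T, B3->T, B3->T, B3->T, B3->T, B3->T, B3->T, B3->T, B3->T, B3->T, B3->T, ...; records B1=F, B2=F, B3=T, B3=F, B4=T, B5=F, B6=T
run #5 (c=4, p=2) runs B1->T, B2->T, B3->T, B3->T, B3->T, B3->T, B3->T, B3->T, B3->T, B3->T, B3->T, B3->T, B3->T, B3->T, ...; records B1=T, B2=T, B3=T, B3=F, B4=T, B5=F, B6=F, B7=T, B8=S, B9=T
union over the pool: B1=T, B1=F, B2=T, B2=F, B3=T, B3=F, B4=T, B4=F, B5=F, B6=T, B6=F, B7=T, B8=S, B9=T
uncovered (4 of 18): B5=T, B7=F, B8=E, B9=F
Answer: 4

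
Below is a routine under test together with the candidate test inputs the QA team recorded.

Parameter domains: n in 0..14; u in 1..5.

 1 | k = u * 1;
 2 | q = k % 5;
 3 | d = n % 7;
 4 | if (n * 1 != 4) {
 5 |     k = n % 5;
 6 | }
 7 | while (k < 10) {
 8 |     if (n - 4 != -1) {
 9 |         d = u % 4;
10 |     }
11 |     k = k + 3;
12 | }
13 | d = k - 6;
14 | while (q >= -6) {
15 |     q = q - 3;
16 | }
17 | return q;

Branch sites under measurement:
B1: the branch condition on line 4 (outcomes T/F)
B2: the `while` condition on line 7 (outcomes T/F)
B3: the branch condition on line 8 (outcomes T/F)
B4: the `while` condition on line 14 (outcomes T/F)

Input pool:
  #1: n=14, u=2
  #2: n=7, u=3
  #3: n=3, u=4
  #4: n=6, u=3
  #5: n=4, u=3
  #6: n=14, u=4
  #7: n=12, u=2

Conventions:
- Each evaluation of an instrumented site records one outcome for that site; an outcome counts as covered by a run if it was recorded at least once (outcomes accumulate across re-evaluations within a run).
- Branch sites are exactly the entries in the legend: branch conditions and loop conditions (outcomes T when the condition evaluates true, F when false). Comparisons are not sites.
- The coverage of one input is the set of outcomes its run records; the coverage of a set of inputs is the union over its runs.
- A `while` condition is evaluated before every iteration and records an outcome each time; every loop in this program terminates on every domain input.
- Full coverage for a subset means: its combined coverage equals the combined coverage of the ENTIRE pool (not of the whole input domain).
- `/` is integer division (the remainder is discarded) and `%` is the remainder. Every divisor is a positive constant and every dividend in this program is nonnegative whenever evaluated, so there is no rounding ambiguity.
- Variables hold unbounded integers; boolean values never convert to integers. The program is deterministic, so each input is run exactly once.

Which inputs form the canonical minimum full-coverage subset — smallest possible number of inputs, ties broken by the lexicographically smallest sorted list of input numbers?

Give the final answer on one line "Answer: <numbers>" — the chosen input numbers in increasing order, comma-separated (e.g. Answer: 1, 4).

run #1 (n=14, u=2) runs B1->T, B2->T, B3->T, B2->T, B3->T, B2->F, B4->T, B4->T, B4->T, B4->F; records B1=T, B2=T, B2=F, B3=T, B4=T, B4=F
run #2 (n=7, u=3) runs B1->T, B2->T, B3->T, B2->T, B3->T, B2->T, B3->T, B2->F, B4->T, B4->T, B4->T, B4->T, B4->F; records B1=T, B2=T, B2=F, B3=T, B4=T, B4=F
run #3 (n=3, u=4) runs B1->T, B2->T, B3->F, B2->T, B3->F, B2->T, B3->F, B2->F, B4->T, B4->T, B4->T, B4->T, B4->F; records B1=T, B2=T, B2=F, B3=F, B4=T, B4=F
run #4 (n=6, u=3) runs B1->T, B2->T, B3->T, B2->T, B3->T, B2->T, B3->T, B2->F, B4->T, B4->T, B4->T, B4->T, B4->F; records B1=T, B2=T, B2=F, B3=T, B4=T, B4=F
run #5 (n=4, u=3) runs B1->F, B2->T, B3->T, B2->T, B3->T, B2->T, B3->T, B2->F, B4->T, B4->T, B4->T, B4->T, B4->F; records B1=F, B2=T, B2=F, B3=T, B4=T, B4=F
run #6 (n=14, u=4) runs B1->T, B2->T, B3->T, B2->T, B3->T, B2->F, B4->T, B4->T, B4->T, B4->T, B4->F; records B1=T, B2=T, B2=F, B3=T, B4=T, B4=F
run #7 (n=12, u=2) runs B1->T, B2->T, B3->T, B2->T, B3->T, B2->T, B3->T, B2->F, B4->T, B4->T, B4->T, B4->F; records B1=T, B2=T, B2=F, B3=T, B4=T, B4=F
union over all inputs: B1=T, B1=F, B2=T, B2=F, B3=T, B3=F, B4=T, B4=F (8 outcomes)
every size-1 subset falls short of the 8 outcomes (best: 6/8)
at size 2, {3, 5} reaches all 8 outcomes; every lexicographically earlier size-2 subset fails

Answer: 3, 5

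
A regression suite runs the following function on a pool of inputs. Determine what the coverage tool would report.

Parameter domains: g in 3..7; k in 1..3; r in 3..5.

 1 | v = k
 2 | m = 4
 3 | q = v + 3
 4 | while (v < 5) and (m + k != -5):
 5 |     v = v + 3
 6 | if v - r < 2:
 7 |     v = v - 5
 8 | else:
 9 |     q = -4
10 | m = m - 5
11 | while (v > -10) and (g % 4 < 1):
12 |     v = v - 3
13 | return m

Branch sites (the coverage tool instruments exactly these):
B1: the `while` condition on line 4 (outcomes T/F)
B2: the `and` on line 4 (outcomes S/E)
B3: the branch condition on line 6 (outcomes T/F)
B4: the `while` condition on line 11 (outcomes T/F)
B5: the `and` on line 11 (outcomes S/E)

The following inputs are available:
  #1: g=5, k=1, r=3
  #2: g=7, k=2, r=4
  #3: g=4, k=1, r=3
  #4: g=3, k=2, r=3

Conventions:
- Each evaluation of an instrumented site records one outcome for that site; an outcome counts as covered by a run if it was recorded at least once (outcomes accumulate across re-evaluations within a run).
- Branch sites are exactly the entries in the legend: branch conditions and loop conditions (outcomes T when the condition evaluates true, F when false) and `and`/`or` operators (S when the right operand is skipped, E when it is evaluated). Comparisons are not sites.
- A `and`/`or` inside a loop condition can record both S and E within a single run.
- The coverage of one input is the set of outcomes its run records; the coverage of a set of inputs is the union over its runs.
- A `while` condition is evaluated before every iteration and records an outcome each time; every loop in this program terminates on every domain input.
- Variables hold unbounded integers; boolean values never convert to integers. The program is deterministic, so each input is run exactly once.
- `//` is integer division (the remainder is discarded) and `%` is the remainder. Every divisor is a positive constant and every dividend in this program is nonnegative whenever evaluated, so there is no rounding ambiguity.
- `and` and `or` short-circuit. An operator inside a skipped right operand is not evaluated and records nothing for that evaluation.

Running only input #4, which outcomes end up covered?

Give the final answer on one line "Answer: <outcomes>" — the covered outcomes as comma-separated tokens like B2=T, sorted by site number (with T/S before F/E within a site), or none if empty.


Simulating input #4 (g=3, k=2, r=3) step by step:
  B2->E, B1->T, B2->S, B1->F, B3->F, B5->E, B4->F
as a set, this run covers: B1=T, B1=F, B2=S, B2=E, B3=F, B4=F, B5=E
Answer: B1=T, B1=F, B2=S, B2=E, B3=F, B4=F, B5=E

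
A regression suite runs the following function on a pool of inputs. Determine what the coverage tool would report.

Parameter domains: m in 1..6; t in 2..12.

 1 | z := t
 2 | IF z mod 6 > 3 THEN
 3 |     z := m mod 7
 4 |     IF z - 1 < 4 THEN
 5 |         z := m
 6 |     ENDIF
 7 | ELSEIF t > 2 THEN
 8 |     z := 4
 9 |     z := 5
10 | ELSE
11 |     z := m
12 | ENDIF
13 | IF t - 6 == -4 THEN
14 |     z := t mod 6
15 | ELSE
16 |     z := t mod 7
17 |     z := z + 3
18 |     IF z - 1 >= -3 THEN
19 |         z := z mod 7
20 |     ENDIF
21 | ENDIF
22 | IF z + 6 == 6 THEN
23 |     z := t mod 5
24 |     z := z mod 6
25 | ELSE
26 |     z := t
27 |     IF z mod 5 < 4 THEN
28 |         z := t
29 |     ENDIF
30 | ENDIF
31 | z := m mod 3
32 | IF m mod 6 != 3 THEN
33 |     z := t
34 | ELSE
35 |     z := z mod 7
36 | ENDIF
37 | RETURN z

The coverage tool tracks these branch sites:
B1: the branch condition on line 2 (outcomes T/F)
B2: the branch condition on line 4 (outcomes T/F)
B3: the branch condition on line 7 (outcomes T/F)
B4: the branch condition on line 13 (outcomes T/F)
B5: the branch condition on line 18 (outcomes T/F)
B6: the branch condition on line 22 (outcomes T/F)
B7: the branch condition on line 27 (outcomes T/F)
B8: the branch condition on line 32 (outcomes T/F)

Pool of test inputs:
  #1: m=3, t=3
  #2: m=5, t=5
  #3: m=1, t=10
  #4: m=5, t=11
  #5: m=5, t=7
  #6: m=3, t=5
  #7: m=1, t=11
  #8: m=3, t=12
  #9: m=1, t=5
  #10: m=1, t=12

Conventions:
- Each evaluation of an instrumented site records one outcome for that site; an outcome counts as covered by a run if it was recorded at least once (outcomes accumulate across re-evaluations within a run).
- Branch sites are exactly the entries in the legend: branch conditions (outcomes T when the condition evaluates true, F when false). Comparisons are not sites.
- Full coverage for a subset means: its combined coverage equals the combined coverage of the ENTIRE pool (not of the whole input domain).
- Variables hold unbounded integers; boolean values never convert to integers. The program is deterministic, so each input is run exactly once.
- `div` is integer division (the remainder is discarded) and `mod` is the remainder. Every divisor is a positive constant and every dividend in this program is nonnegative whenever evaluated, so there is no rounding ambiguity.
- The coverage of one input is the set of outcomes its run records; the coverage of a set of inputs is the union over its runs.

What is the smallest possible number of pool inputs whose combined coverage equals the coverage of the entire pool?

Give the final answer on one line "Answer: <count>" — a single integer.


#1 (m=3, t=3) -> covered: B1=F, B3=T, B4=F, B5=T, B6=F, B7=T, B8=F
#2 (m=5, t=5) -> covered: B1=T, B2=F, B4=F, B5=T, B6=F, B7=T, B8=T
#3 (m=1, t=10) -> covered: B1=T, B2=T, B4=F, B5=T, B6=F, B7=T, B8=T
#4 (m=5, t=11) -> covered: B1=T, B2=F, B4=F, B5=T, B6=T, B8=T
#5 (m=5, t=7) -> covered: B1=F, B3=T, B4=F, B5=T, B6=F, B7=T, B8=T
#6 (m=3, t=5) -> covered: B1=T, B2=T, B4=F, B5=T, B6=F, B7=T, B8=F
#7 (m=1, t=11) -> covered: B1=T, B2=T, B4=F, B5=T, B6=T, B8=T
#8 (m=3, t=12) -> covered: B1=F, B3=T, B4=F, B5=T, B6=F, B7=T, B8=F
#9 (m=1, t=5) -> covered: B1=T, B2=T, B4=F, B5=T, B6=F, B7=T, B8=T
#10 (m=1, t=12) -> covered: B1=F, B3=T, B4=F, B5=T, B6=F, B7=T, B8=T
the full pool covers 12 outcomes: B1=T, B1=F, B2=T, B2=F, B3=T, B4=F, B5=T, B6=T, B6=F, B7=T, B8=T, B8=F
no size-1 subset reaches all 12 outcomes (best union: 7/12)
no size-2 subset reaches all 12 outcomes (best union: 11/12)
size 3: inputs {1, 2, 7} cover all 12 outcomes, and no lexicographically smaller subset of this size does
Answer: 3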